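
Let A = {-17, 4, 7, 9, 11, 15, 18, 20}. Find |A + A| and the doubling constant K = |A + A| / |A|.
K = |A + A| / |A| = 30/8 = 15/4

Enumerate A + A = {a + b : a, b ∈ A}. With |A| = 8, there are |A|^2 = 64 ordered sum pairs; collecting distinct values, A + A = {-34, -13, -10, -8, -6, -2, 1, 3, 8, 11, 13, 14, 15, 16, 18, 19, 20, 22, 24, 25, 26, 27, 29, 30, 31, 33, 35, 36, 38, 40}, so |A + A| = 30. Thus K = 30/8 = 15/4. For comparison, the minimum possible |A + A| over all 8-element sets is 2·8 − 1 = 15 (so min K = 15/8), attained only by arithmetic progressions.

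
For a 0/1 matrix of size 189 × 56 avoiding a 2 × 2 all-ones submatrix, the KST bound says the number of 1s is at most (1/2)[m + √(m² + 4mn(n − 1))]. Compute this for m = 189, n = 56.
z(189, 56; 2, 2) ≤ (1/2)[189 + √(189² + 4·189·56·55)] = (1/2)[189 + √2364201] = 863.2979

Kővári–Sós–Turán: let r_1, ..., r_189 be the row sums and z = Σ r_i the total number of 1s. Each pair of columns can share at most one row with both entries 1 (else a 2×2 all-ones block appears), so Σ_i C(r_i, 2) ≤ C(56, 2) = 1540. By convexity Σ_i C(r_i, 2) ≥ 189·C(z/189, 2) = z(z − 189)/(2·189), giving z² − 189z − 189·56·55 ≤ 0 and hence z ≤ (1/2)[189 + √(35721 + 4·582120)] = (1/2)[189 + √2364201] ≈ (1/2)(189 + 1537.5959) = 863.2979.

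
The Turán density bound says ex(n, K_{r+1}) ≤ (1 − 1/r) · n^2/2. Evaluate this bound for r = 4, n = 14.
Turán density bound = (3/4) · 14^2/2 = 147/2 ≈ 73.5

Turán's theorem: ex(n, K_{r+1}) is achieved by the complete r-partite Turán graph T(n, r) with parts as balanced as possible, and is at most (1 − 1/r) · n^2/2. For r = 4, n = 14: the density bound is (3/4) · 196/2 = 147/2 ≈ 73.5. The integer-valued extremum is e(T(14, 4)) = 73, which is strictly less than the density bound 147/2 since 4 ∤ 14 (the parts of T(14, 4) cannot all be equal).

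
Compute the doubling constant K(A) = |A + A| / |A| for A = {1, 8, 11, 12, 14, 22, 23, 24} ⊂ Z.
K = |A + A| / |A| = 28/8 = 7/2

Enumerate A + A = {a + b : a, b ∈ A}. With |A| = 8, there are |A|^2 = 64 ordered sum pairs; collecting distinct values, A + A = {2, 9, 12, 13, 15, 16, 19, 20, 22, 23, 24, 25, 26, 28, 30, 31, 32, 33, 34, 35, 36, 37, 38, 44, 45, 46, 47, 48}, so |A + A| = 28. Thus K = 28/8 = 7/2. For comparison, the minimum possible |A + A| over all 8-element sets is 2·8 − 1 = 15 (so min K = 15/8), attained only by arithmetic progressions.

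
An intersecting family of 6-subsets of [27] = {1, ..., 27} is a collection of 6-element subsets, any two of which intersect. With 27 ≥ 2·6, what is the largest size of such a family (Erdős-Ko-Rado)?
max |F| = C(26, 5) = 65780

The Erdős-Ko-Rado theorem states: for n ≥ 2k, an intersecting family of k-subsets of an n-element set has size at most C(n − 1, k − 1), with equality for 'star' families {A ⊆ [n] : |A| = k, i ∈ A} (fix an element i). For n = 27, k = 6: C(26, 5) = 65780.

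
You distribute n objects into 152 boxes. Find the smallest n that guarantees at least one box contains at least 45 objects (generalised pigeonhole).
n = (45 − 1)·152 + 1 = 6689

By the generalised pigeonhole principle, to guarantee some box contains ≥ r objects we need more than (r − 1) · k objects total. Threshold: n = (r − 1) · k + 1. With r = 45 and k = 152: n = 44 · 152 + 1 = 6688 + 1 = 6689. For n = 6688 = 44 · 152, we can put exactly 44 objects in every box, avoiding 45 in any single one — so 6689 is tight.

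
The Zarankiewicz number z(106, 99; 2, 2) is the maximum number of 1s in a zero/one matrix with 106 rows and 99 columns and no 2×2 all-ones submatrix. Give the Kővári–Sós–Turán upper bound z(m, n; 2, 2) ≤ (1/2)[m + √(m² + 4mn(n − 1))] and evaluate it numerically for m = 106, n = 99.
z(106, 99; 2, 2) ≤ (1/2)[106 + √(106² + 4·106·99·98)] = (1/2)[106 + √4124884] = 1068.4905

Kővári–Sós–Turán: let r_1, ..., r_106 be the row sums and z = Σ r_i the total number of 1s. Each pair of columns can share at most one row with both entries 1 (else a 2×2 all-ones block appears), so Σ_i C(r_i, 2) ≤ C(99, 2) = 4851. By convexity Σ_i C(r_i, 2) ≥ 106·C(z/106, 2) = z(z − 106)/(2·106), giving z² − 106z − 106·99·98 ≤ 0 and hence z ≤ (1/2)[106 + √(11236 + 4·1028412)] = (1/2)[106 + √4124884] ≈ (1/2)(106 + 2030.981) = 1068.4905.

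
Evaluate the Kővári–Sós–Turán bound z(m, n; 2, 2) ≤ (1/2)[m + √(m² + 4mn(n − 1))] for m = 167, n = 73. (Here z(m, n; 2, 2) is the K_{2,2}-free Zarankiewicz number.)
z(167, 73; 2, 2) ≤ (1/2)[167 + √(167² + 4·167·73·72)] = (1/2)[167 + √3538897] = 1024.0978

Kővári–Sós–Turán: let r_1, ..., r_167 be the row sums and z = Σ r_i the total number of 1s. Each pair of columns can share at most one row with both entries 1 (else a 2×2 all-ones block appears), so Σ_i C(r_i, 2) ≤ C(73, 2) = 2628. By convexity Σ_i C(r_i, 2) ≥ 167·C(z/167, 2) = z(z − 167)/(2·167), giving z² − 167z − 167·73·72 ≤ 0 and hence z ≤ (1/2)[167 + √(27889 + 4·877752)] = (1/2)[167 + √3538897] ≈ (1/2)(167 + 1881.1956) = 1024.0978.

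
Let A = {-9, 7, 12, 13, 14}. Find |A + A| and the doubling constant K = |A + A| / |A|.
K = |A + A| / |A| = 14/5

Enumerate A + A = {a + b : a, b ∈ A}. With |A| = 5, there are |A|^2 = 25 ordered sum pairs; collecting distinct values, A + A = {-18, -2, 3, 4, 5, 14, 19, 20, 21, 24, 25, 26, 27, 28}, so |A + A| = 14. Thus K = 14/5. For comparison, the minimum possible |A + A| over all 5-element sets is 2·5 − 1 = 9 (so min K = 9/5), attained only by arithmetic progressions.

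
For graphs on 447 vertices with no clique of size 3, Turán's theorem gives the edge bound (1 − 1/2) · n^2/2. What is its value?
Turán density bound = (1/2) · 447^2/2 = 199809/4 ≈ 49952.25

Turán's theorem: ex(n, K_{r+1}) is achieved by the complete r-partite Turán graph T(n, r) with parts as balanced as possible, and is at most (1 − 1/r) · n^2/2. For r = 2, n = 447: the density bound is (1/2) · 199809/2 = 199809/4 ≈ 49952.25. The integer-valued extremum is e(T(447, 2)) = 49952, which is strictly less than the density bound 199809/4 since 2 ∤ 447 (the parts of T(447, 2) cannot all be equal).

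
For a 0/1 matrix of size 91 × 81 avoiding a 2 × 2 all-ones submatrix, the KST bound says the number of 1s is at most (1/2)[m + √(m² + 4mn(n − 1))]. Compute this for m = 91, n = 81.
z(91, 81; 2, 2) ≤ (1/2)[91 + √(91² + 4·91·81·80)] = (1/2)[91 + √2367001] = 814.753

Kővári–Sós–Turán: let r_1, ..., r_91 be the row sums and z = Σ r_i the total number of 1s. Each pair of columns can share at most one row with both entries 1 (else a 2×2 all-ones block appears), so Σ_i C(r_i, 2) ≤ C(81, 2) = 3240. By convexity Σ_i C(r_i, 2) ≥ 91·C(z/91, 2) = z(z − 91)/(2·91), giving z² − 91z − 91·81·80 ≤ 0 and hence z ≤ (1/2)[91 + √(8281 + 4·589680)] = (1/2)[91 + √2367001] ≈ (1/2)(91 + 1538.5061) = 814.753.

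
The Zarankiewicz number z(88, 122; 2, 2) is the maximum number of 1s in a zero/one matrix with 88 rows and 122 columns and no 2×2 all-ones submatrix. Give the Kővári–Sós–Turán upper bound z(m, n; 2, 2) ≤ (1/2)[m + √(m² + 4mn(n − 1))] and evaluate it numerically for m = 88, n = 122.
z(88, 122; 2, 2) ≤ (1/2)[88 + √(88² + 4·88·122·121)] = (1/2)[88 + √5203968] = 1184.6104

Kővári–Sós–Turán: let r_1, ..., r_88 be the row sums and z = Σ r_i the total number of 1s. Each pair of columns can share at most one row with both entries 1 (else a 2×2 all-ones block appears), so Σ_i C(r_i, 2) ≤ C(122, 2) = 7381. By convexity Σ_i C(r_i, 2) ≥ 88·C(z/88, 2) = z(z − 88)/(2·88), giving z² − 88z − 88·122·121 ≤ 0 and hence z ≤ (1/2)[88 + √(7744 + 4·1299056)] = (1/2)[88 + √5203968] ≈ (1/2)(88 + 2281.2207) = 1184.6104.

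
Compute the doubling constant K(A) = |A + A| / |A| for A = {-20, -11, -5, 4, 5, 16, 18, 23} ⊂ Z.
K = |A + A| / |A| = 35/8

Enumerate A + A = {a + b : a, b ∈ A}. With |A| = 8, there are |A|^2 = 64 ordered sum pairs; collecting distinct values, A + A = {-40, -31, -25, -22, -16, -15, -10, -7, -6, -4, -2, -1, 0, 3, 5, 7, 8, 9, 10, 11, 12, 13, 18, 20, 21, 22, 23, 27, 28, 32, 34, 36, 39, 41, 46}, so |A + A| = 35. Thus K = 35/8. For comparison, the minimum possible |A + A| over all 8-element sets is 2·8 − 1 = 15 (so min K = 15/8), attained only by arithmetic progressions.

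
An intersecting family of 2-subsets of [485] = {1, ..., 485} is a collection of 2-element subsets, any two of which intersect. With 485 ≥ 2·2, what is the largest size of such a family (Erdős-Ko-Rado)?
max |F| = C(484, 1) = 484

The Erdős-Ko-Rado theorem states: for n ≥ 2k, an intersecting family of k-subsets of an n-element set has size at most C(n − 1, k − 1), with equality for 'star' families {A ⊆ [n] : |A| = k, i ∈ A} (fix an element i). For n = 485, k = 2: C(484, 1) = 484.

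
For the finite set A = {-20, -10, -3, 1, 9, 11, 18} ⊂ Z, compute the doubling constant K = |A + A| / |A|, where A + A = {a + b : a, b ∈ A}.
K = |A + A| / |A| = 25/7

Enumerate A + A = {a + b : a, b ∈ A}. With |A| = 7, there are |A|^2 = 49 ordered sum pairs; collecting distinct values, A + A = {-40, -30, -23, -20, -19, -13, -11, -9, -6, -2, -1, 1, 2, 6, 8, 10, 12, 15, 18, 19, 20, 22, 27, 29, 36}, so |A + A| = 25. Thus K = 25/7. For comparison, the minimum possible |A + A| over all 7-element sets is 2·7 − 1 = 13 (so min K = 13/7), attained only by arithmetic progressions.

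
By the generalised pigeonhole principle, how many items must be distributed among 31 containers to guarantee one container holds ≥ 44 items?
n = (44 − 1)·31 + 1 = 1334

By the generalised pigeonhole principle, to guarantee some box contains ≥ r objects we need more than (r − 1) · k objects total. Threshold: n = (r − 1) · k + 1. With r = 44 and k = 31: n = 43 · 31 + 1 = 1333 + 1 = 1334. For n = 1333 = 43 · 31, we can put exactly 43 objects in every box, avoiding 44 in any single one — so 1334 is tight.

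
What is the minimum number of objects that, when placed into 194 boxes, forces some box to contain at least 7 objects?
n = (7 − 1)·194 + 1 = 1165

By the generalised pigeonhole principle, to guarantee some box contains ≥ r objects we need more than (r − 1) · k objects total. Threshold: n = (r − 1) · k + 1. With r = 7 and k = 194: n = 6 · 194 + 1 = 1164 + 1 = 1165. For n = 1164 = 6 · 194, we can put exactly 6 objects in every box, avoiding 7 in any single one — so 1165 is tight.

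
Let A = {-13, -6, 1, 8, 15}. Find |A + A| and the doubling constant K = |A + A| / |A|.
K = |A + A| / |A| = 9/5

Enumerate A + A = {a + b : a, b ∈ A}. With |A| = 5, there are |A|^2 = 25 ordered sum pairs; collecting distinct values, A + A = {-26, -19, -12, -5, 2, 9, 16, 23, 30}, so |A + A| = 9. Thus K = 9/5. Here |A + A| = 2|A| − 1 = 9, the minimum possible — so K = 9/5 is minimal, which holds iff A is an arithmetic progression.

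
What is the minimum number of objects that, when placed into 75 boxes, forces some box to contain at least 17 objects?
n = (17 − 1)·75 + 1 = 1201

By the generalised pigeonhole principle, to guarantee some box contains ≥ r objects we need more than (r − 1) · k objects total. Threshold: n = (r − 1) · k + 1. With r = 17 and k = 75: n = 16 · 75 + 1 = 1200 + 1 = 1201. For n = 1200 = 16 · 75, we can put exactly 16 objects in every box, avoiding 17 in any single one — so 1201 is tight.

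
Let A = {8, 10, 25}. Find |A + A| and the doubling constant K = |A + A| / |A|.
K = |A + A| / |A| = 6/3 = 2

Enumerate A + A = {a + b : a, b ∈ A}. With |A| = 3, there are |A|^2 = 9 ordered sum pairs; collecting distinct values, A + A = {16, 18, 20, 33, 35, 50}, so |A + A| = 6. Thus K = 6/3 = 2. For comparison, the minimum possible |A + A| over all 3-element sets is 2·3 − 1 = 5 (so min K = 5/3), attained only by arithmetic progressions.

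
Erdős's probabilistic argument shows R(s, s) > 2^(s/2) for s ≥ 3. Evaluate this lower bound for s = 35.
2^(35/2) = 185363.8; so R(35, 35) > 185363.8

Colour each edge of K_n uniformly at random with red/blue. The expected number of monochromatic K_35 is C(n, 35) · 2 · 2^(−C(35,2)). If C(n, 35) · 2^(1 − C(35,2)) < 1, then with positive probability no monochromatic K_35 exists, so R(35, 35) > n. The standard estimate C(n, 35) ≤ n^35/35! shows this inequality holds whenever n ≤ 2^(35/2) (since 35! · 2^(C(35,2) − 1) > 2^(35^2/2) ≥ n^35). Hence R(35, 35) > 2^(35/2) = 185363.8.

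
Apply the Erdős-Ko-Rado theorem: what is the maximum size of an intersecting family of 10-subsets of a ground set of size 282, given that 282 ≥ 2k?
max |F| = C(281, 9) = 26447527195664575

Erdős-Ko-Rado (1961): when n ≥ 2k, max |F| = C(n−1, k−1). The bound is attained by the star {A : i ∈ A} for any fixed i ∈ [n]. Here C(282−1, 10−1) = C(281, 9) = 26447527195664575.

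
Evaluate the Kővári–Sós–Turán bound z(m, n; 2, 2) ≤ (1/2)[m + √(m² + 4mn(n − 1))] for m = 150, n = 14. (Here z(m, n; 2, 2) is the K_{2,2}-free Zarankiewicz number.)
z(150, 14; 2, 2) ≤ (1/2)[150 + √(150² + 4·150·14·13)] = (1/2)[150 + √131700] = 256.4525

Kővári–Sós–Turán: let r_1, ..., r_150 be the row sums and z = Σ r_i the total number of 1s. Each pair of columns can share at most one row with both entries 1 (else a 2×2 all-ones block appears), so Σ_i C(r_i, 2) ≤ C(14, 2) = 91. By convexity Σ_i C(r_i, 2) ≥ 150·C(z/150, 2) = z(z − 150)/(2·150), giving z² − 150z − 150·14·13 ≤ 0 and hence z ≤ (1/2)[150 + √(22500 + 4·27300)] = (1/2)[150 + √131700] ≈ (1/2)(150 + 362.9049) = 256.4525.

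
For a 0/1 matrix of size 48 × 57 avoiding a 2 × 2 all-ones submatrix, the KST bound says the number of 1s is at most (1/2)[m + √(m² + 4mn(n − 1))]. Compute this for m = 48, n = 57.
z(48, 57; 2, 2) ≤ (1/2)[48 + √(48² + 4·48·57·56)] = (1/2)[48 + √615168] = 416.1632

Kővári–Sós–Turán: let r_1, ..., r_48 be the row sums and z = Σ r_i the total number of 1s. Each pair of columns can share at most one row with both entries 1 (else a 2×2 all-ones block appears), so Σ_i C(r_i, 2) ≤ C(57, 2) = 1596. By convexity Σ_i C(r_i, 2) ≥ 48·C(z/48, 2) = z(z − 48)/(2·48), giving z² − 48z − 48·57·56 ≤ 0 and hence z ≤ (1/2)[48 + √(2304 + 4·153216)] = (1/2)[48 + √615168] ≈ (1/2)(48 + 784.3265) = 416.1632.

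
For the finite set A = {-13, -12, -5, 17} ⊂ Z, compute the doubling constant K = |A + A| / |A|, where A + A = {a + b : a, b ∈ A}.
K = |A + A| / |A| = 10/4 = 5/2

Enumerate A + A = {a + b : a, b ∈ A}. With |A| = 4, there are |A|^2 = 16 ordered sum pairs; collecting distinct values, A + A = {-26, -25, -24, -18, -17, -10, 4, 5, 12, 34}, so |A + A| = 10. Thus K = 10/4 = 5/2. For comparison, the minimum possible |A + A| over all 4-element sets is 2·4 − 1 = 7 (so min K = 7/4), attained only by arithmetic progressions.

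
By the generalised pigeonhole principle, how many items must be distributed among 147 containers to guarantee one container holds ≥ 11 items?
n = (11 − 1)·147 + 1 = 1471

By the generalised pigeonhole principle, to guarantee some box contains ≥ r objects we need more than (r − 1) · k objects total. Threshold: n = (r − 1) · k + 1. With r = 11 and k = 147: n = 10 · 147 + 1 = 1470 + 1 = 1471. For n = 1470 = 10 · 147, we can put exactly 10 objects in every box, avoiding 11 in any single one — so 1471 is tight.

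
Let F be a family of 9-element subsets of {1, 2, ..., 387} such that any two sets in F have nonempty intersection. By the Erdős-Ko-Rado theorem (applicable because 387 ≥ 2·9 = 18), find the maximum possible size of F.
max |F| = C(386, 8) = 11362362854289040

Erdős-Ko-Rado (1961): when n ≥ 2k, max |F| = C(n−1, k−1). The bound is attained by the star {A : i ∈ A} for any fixed i ∈ [n]. Here C(387−1, 9−1) = C(386, 8) = 11362362854289040.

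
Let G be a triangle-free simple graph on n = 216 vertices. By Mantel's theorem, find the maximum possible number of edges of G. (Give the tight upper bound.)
ex(216, K_3) = ⌊216^2/4⌋ = 11664

Mantel (1907): a triangle-free graph on n vertices has at most ⌊n^2/4⌋ edges, with equality for the complete bipartite graph K_{⌊n/2⌋, ⌈n/2⌉}. For n = 216: ⌊216^2/4⌋ = ⌊46656/4⌋ = 11664. The extremal graph is K_{108, 108}, which has 108·108 = 11664 edges.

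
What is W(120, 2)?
W(120, 2) = 120 + 1 = 121

A 2-term AP is any pair of integers, so a monochromatic 2-AP exists iff some colour is used at least twice. With 120 colours, the colouring i ↦ i on {1, ..., 120} uses each colour once, avoiding any monochromatic pair, so W(120, 2) > 120. For {1, ..., 121}, pigeonhole forces two integers of the same colour, which form a monochromatic 2-AP. Hence W(120, 2) = 121.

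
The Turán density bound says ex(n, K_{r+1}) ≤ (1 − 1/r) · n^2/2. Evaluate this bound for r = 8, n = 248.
Turán density bound = (7/8) · 248^2/2 = 26908

Turán's theorem: ex(n, K_{r+1}) is achieved by the complete r-partite Turán graph T(n, r) with parts as balanced as possible, and is at most (1 − 1/r) · n^2/2. For r = 8, n = 248: the density bound is (7/8) · 61504/2 = 26908. Since 8 ∣ 248, the Turán graph T(248, 8) has parts of equal size 31, and its edge count e(T(248, 8)) = 26908 attains the density bound exactly.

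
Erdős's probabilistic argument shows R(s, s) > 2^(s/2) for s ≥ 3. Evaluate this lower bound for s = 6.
2^(6/2) = 8; so R(6, 6) > 8

Colour each edge of K_n uniformly at random with red/blue. The expected number of monochromatic K_6 is C(n, 6) · 2 · 2^(−C(6,2)). If C(n, 6) · 2^(1 − C(6,2)) < 1, then with positive probability no monochromatic K_6 exists, so R(6, 6) > n. The standard estimate C(n, 6) ≤ n^6/6! shows this inequality holds whenever n ≤ 2^(6/2) (since 6! · 2^(C(6,2) − 1) > 2^(6^2/2) ≥ n^6). Hence R(6, 6) > 2^(6/2) = 8.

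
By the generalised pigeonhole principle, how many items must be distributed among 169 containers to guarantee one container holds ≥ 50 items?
n = (50 − 1)·169 + 1 = 8282

By the generalised pigeonhole principle, to guarantee some box contains ≥ r objects we need more than (r − 1) · k objects total. Threshold: n = (r − 1) · k + 1. With r = 50 and k = 169: n = 49 · 169 + 1 = 8281 + 1 = 8282. For n = 8281 = 49 · 169, we can put exactly 49 objects in every box, avoiding 50 in any single one — so 8282 is tight.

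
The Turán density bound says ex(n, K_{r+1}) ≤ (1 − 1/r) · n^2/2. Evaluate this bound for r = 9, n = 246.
Turán density bound = (8/9) · 246^2/2 = 26896

Turán's theorem: ex(n, K_{r+1}) is achieved by the complete r-partite Turán graph T(n, r) with parts as balanced as possible, and is at most (1 − 1/r) · n^2/2. For r = 9, n = 246: the density bound is (8/9) · 60516/2 = 26896. The integer-valued extremum is e(T(246, 9)) = 26895, which is strictly less than the density bound 26896 since 9 ∤ 246 (the parts of T(246, 9) cannot all be equal).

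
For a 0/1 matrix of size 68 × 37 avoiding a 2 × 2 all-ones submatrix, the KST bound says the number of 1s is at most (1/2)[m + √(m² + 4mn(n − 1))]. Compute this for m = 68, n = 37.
z(68, 37; 2, 2) ≤ (1/2)[68 + √(68² + 4·68·37·36)] = (1/2)[68 + √366928] = 336.8729

Kővári–Sós–Turán: let r_1, ..., r_68 be the row sums and z = Σ r_i the total number of 1s. Each pair of columns can share at most one row with both entries 1 (else a 2×2 all-ones block appears), so Σ_i C(r_i, 2) ≤ C(37, 2) = 666. By convexity Σ_i C(r_i, 2) ≥ 68·C(z/68, 2) = z(z − 68)/(2·68), giving z² − 68z − 68·37·36 ≤ 0 and hence z ≤ (1/2)[68 + √(4624 + 4·90576)] = (1/2)[68 + √366928] ≈ (1/2)(68 + 605.7458) = 336.8729.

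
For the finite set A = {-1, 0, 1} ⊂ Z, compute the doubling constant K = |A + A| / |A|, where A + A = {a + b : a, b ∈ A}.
K = |A + A| / |A| = 5/3

Enumerate A + A = {a + b : a, b ∈ A}. With |A| = 3, there are |A|^2 = 9 ordered sum pairs; collecting distinct values, A + A = {-2, -1, 0, 1, 2}, so |A + A| = 5. Thus K = 5/3. Here |A + A| = 2|A| − 1 = 5, the minimum possible — so K = 5/3 is minimal, which holds iff A is an arithmetic progression.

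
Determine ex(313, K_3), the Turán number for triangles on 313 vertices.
ex(313, K_3) = ⌊313^2/4⌋ = 24492

Mantel (1907): a triangle-free graph on n vertices has at most ⌊n^2/4⌋ edges, with equality for the complete bipartite graph K_{⌊n/2⌋, ⌈n/2⌉}. For n = 313: ⌊313^2/4⌋ = ⌊97969/4⌋ = 24492. The extremal graph is K_{156, 157}, which has 156·157 = 24492 edges.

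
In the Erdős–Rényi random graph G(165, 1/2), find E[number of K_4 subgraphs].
E[# K_4] = C(165, 4) · (1/2)^C(4, 2) = 29772765 / 2^6 = 465199.453125

For each 4-subset S of vertices (there are C(165, 4) = 29772765 such S), let X_S = 1 if S induces a K_4 (all C(4, 2) = 6 edges present). Then P(X_S = 1) = (1/2)^6 = 1/64. By linearity of expectation, E[# K_4] = C(165, 4) · (1/2)^6 = 29772765 / 64 = 465199.453125.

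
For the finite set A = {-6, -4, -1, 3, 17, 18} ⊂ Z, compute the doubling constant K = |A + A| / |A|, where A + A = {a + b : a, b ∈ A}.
K = |A + A| / |A| = 21/6 = 7/2

Enumerate A + A = {a + b : a, b ∈ A}. With |A| = 6, there are |A|^2 = 36 ordered sum pairs; collecting distinct values, A + A = {-12, -10, -8, -7, -5, -3, -2, -1, 2, 6, 11, 12, 13, 14, 16, 17, 20, 21, 34, 35, 36}, so |A + A| = 21. Thus K = 21/6 = 7/2. For comparison, the minimum possible |A + A| over all 6-element sets is 2·6 − 1 = 11 (so min K = 11/6), attained only by arithmetic progressions.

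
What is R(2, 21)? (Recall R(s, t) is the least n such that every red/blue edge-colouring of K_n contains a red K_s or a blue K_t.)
R(2, 21) = 21

R(2, k) = k for all k ≥ 2: in a 2-colouring of K_k, either some edge is red (a red K_2) or all edges are blue (a blue K_k). And K_{20} coloured all-blue has no blue K_21, so R(2, 21) > 20. Hence R(2, 21) = 21.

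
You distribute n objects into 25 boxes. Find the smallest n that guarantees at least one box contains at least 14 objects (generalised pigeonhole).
n = (14 − 1)·25 + 1 = 326

By the generalised pigeonhole principle, to guarantee some box contains ≥ r objects we need more than (r − 1) · k objects total. Threshold: n = (r − 1) · k + 1. With r = 14 and k = 25: n = 13 · 25 + 1 = 325 + 1 = 326. For n = 325 = 13 · 25, we can put exactly 13 objects in every box, avoiding 14 in any single one — so 326 is tight.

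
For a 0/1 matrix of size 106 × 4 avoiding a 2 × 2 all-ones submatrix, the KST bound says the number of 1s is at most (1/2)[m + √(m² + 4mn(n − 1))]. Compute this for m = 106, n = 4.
z(106, 4; 2, 2) ≤ (1/2)[106 + √(106² + 4·106·4·3)] = (1/2)[106 + √16324] = 116.8827

Kővári–Sós–Turán: let r_1, ..., r_106 be the row sums and z = Σ r_i the total number of 1s. Each pair of columns can share at most one row with both entries 1 (else a 2×2 all-ones block appears), so Σ_i C(r_i, 2) ≤ C(4, 2) = 6. By convexity Σ_i C(r_i, 2) ≥ 106·C(z/106, 2) = z(z − 106)/(2·106), giving z² − 106z − 106·4·3 ≤ 0 and hence z ≤ (1/2)[106 + √(11236 + 4·1272)] = (1/2)[106 + √16324] ≈ (1/2)(106 + 127.7654) = 116.8827.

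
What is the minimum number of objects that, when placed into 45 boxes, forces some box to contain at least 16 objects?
n = (16 − 1)·45 + 1 = 676

By the generalised pigeonhole principle, to guarantee some box contains ≥ r objects we need more than (r − 1) · k objects total. Threshold: n = (r − 1) · k + 1. With r = 16 and k = 45: n = 15 · 45 + 1 = 675 + 1 = 676. For n = 675 = 15 · 45, we can put exactly 15 objects in every box, avoiding 16 in any single one — so 676 is tight.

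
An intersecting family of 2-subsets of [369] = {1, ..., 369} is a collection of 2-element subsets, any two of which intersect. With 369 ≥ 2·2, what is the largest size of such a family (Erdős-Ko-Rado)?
max |F| = C(368, 1) = 368

Erdős-Ko-Rado (1961): when n ≥ 2k, max |F| = C(n−1, k−1). The bound is attained by the star {A : i ∈ A} for any fixed i ∈ [n]. Here C(369−1, 2−1) = C(368, 1) = 368.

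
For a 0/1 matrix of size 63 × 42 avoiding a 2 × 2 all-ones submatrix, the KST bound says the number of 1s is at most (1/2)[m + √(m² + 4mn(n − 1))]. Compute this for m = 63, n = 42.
z(63, 42; 2, 2) ≤ (1/2)[63 + √(63² + 4·63·42·41)] = (1/2)[63 + √437913] = 362.375

Kővári–Sós–Turán: let r_1, ..., r_63 be the row sums and z = Σ r_i the total number of 1s. Each pair of columns can share at most one row with both entries 1 (else a 2×2 all-ones block appears), so Σ_i C(r_i, 2) ≤ C(42, 2) = 861. By convexity Σ_i C(r_i, 2) ≥ 63·C(z/63, 2) = z(z − 63)/(2·63), giving z² − 63z − 63·42·41 ≤ 0 and hence z ≤ (1/2)[63 + √(3969 + 4·108486)] = (1/2)[63 + √437913] ≈ (1/2)(63 + 661.75) = 362.375.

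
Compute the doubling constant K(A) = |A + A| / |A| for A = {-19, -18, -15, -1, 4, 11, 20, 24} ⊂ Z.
K = |A + A| / |A| = 35/8

Enumerate A + A = {a + b : a, b ∈ A}. With |A| = 8, there are |A|^2 = 64 ordered sum pairs; collecting distinct values, A + A = {-38, -37, -36, -34, -33, -30, -20, -19, -16, -15, -14, -11, -8, -7, -4, -2, 1, 2, 3, 5, 6, 8, 9, 10, 15, 19, 22, 23, 24, 28, 31, 35, 40, 44, 48}, so |A + A| = 35. Thus K = 35/8. For comparison, the minimum possible |A + A| over all 8-element sets is 2·8 − 1 = 15 (so min K = 15/8), attained only by arithmetic progressions.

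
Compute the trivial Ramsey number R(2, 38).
R(2, 38) = 38

R(2, k) = k for all k ≥ 2: in a 2-colouring of K_k, either some edge is red (a red K_2) or all edges are blue (a blue K_k). And K_{37} coloured all-blue has no blue K_38, so R(2, 38) > 37. Hence R(2, 38) = 38.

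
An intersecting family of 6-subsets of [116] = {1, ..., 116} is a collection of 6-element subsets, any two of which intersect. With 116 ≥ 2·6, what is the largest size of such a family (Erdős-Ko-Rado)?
max |F| = C(115, 5) = 153476148

The Erdős-Ko-Rado theorem states: for n ≥ 2k, an intersecting family of k-subsets of an n-element set has size at most C(n − 1, k − 1), with equality for 'star' families {A ⊆ [n] : |A| = k, i ∈ A} (fix an element i). For n = 116, k = 6: C(115, 5) = 153476148.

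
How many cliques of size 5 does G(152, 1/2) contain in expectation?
E[# K_5] = C(152, 5) · (1/2)^C(5, 2) = 632671880 / 2^10 = 79083985/128 = 617843.6328125

For each 5-subset S of vertices (there are C(152, 5) = 632671880 such S), let X_S = 1 if S induces a K_5 (all C(5, 2) = 10 edges present). Then P(X_S = 1) = (1/2)^10 = 1/1024. By linearity of expectation, E[# K_5] = C(152, 5) · (1/2)^10 = 632671880 / 1024 = 79083985/128 = 617843.6328125.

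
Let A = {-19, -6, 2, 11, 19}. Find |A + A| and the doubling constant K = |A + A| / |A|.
K = |A + A| / |A| = 14/5

Enumerate A + A = {a + b : a, b ∈ A}. With |A| = 5, there are |A|^2 = 25 ordered sum pairs; collecting distinct values, A + A = {-38, -25, -17, -12, -8, -4, 0, 4, 5, 13, 21, 22, 30, 38}, so |A + A| = 14. Thus K = 14/5. For comparison, the minimum possible |A + A| over all 5-element sets is 2·5 − 1 = 9 (so min K = 9/5), attained only by arithmetic progressions.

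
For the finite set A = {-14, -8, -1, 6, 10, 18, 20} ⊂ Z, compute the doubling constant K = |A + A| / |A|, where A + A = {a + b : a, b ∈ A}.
K = |A + A| / |A| = 26/7

Enumerate A + A = {a + b : a, b ∈ A}. With |A| = 7, there are |A|^2 = 49 ordered sum pairs; collecting distinct values, A + A = {-28, -22, -16, -15, -9, -8, -4, -2, 2, 4, 5, 6, 9, 10, 12, 16, 17, 19, 20, 24, 26, 28, 30, 36, 38, 40}, so |A + A| = 26. Thus K = 26/7. For comparison, the minimum possible |A + A| over all 7-element sets is 2·7 − 1 = 13 (so min K = 13/7), attained only by arithmetic progressions.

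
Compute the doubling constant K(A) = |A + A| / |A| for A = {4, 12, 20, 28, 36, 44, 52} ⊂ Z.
K = |A + A| / |A| = 13/7

Enumerate A + A = {a + b : a, b ∈ A}. With |A| = 7, there are |A|^2 = 49 ordered sum pairs; collecting distinct values, A + A = {8, 16, 24, 32, 40, 48, 56, 64, 72, 80, 88, 96, 104}, so |A + A| = 13. Thus K = 13/7. Here |A + A| = 2|A| − 1 = 13, the minimum possible — so K = 13/7 is minimal, which holds iff A is an arithmetic progression.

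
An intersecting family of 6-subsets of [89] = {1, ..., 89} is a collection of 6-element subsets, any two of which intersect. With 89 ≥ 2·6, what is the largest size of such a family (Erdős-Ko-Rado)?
max |F| = C(88, 5) = 39175752

The Erdős-Ko-Rado theorem states: for n ≥ 2k, an intersecting family of k-subsets of an n-element set has size at most C(n − 1, k − 1), with equality for 'star' families {A ⊆ [n] : |A| = k, i ∈ A} (fix an element i). For n = 89, k = 6: C(88, 5) = 39175752.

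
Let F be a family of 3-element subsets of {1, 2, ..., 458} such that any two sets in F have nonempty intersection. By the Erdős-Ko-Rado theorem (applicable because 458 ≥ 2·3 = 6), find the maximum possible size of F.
max |F| = C(457, 2) = 104196

The Erdős-Ko-Rado theorem states: for n ≥ 2k, an intersecting family of k-subsets of an n-element set has size at most C(n − 1, k − 1), with equality for 'star' families {A ⊆ [n] : |A| = k, i ∈ A} (fix an element i). For n = 458, k = 3: C(457, 2) = 104196.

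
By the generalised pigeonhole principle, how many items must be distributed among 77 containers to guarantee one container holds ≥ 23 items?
n = (23 − 1)·77 + 1 = 1695

By the generalised pigeonhole principle, to guarantee some box contains ≥ r objects we need more than (r − 1) · k objects total. Threshold: n = (r − 1) · k + 1. With r = 23 and k = 77: n = 22 · 77 + 1 = 1694 + 1 = 1695. For n = 1694 = 22 · 77, we can put exactly 22 objects in every box, avoiding 23 in any single one — so 1695 is tight.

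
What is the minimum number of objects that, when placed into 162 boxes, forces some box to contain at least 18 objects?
n = (18 − 1)·162 + 1 = 2755

By the generalised pigeonhole principle, to guarantee some box contains ≥ r objects we need more than (r − 1) · k objects total. Threshold: n = (r − 1) · k + 1. With r = 18 and k = 162: n = 17 · 162 + 1 = 2754 + 1 = 2755. For n = 2754 = 17 · 162, we can put exactly 17 objects in every box, avoiding 18 in any single one — so 2755 is tight.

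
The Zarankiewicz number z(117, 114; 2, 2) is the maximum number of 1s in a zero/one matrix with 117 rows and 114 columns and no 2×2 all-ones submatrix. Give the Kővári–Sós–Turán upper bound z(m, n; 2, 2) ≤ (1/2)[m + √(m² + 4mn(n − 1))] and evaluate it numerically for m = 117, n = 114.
z(117, 114; 2, 2) ≤ (1/2)[117 + √(117² + 4·117·114·113)] = (1/2)[117 + √6042465] = 1287.5713

Kővári–Sós–Turán: let r_1, ..., r_117 be the row sums and z = Σ r_i the total number of 1s. Each pair of columns can share at most one row with both entries 1 (else a 2×2 all-ones block appears), so Σ_i C(r_i, 2) ≤ C(114, 2) = 6441. By convexity Σ_i C(r_i, 2) ≥ 117·C(z/117, 2) = z(z − 117)/(2·117), giving z² − 117z − 117·114·113 ≤ 0 and hence z ≤ (1/2)[117 + √(13689 + 4·1507194)] = (1/2)[117 + √6042465] ≈ (1/2)(117 + 2458.1426) = 1287.5713.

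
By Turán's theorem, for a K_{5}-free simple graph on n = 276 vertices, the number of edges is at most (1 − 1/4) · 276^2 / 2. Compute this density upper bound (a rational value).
Turán density bound = (3/4) · 276^2/2 = 28566

Turán's theorem: ex(n, K_{r+1}) is achieved by the complete r-partite Turán graph T(n, r) with parts as balanced as possible, and is at most (1 − 1/r) · n^2/2. For r = 4, n = 276: the density bound is (3/4) · 76176/2 = 28566. Since 4 ∣ 276, the Turán graph T(276, 4) has parts of equal size 69, and its edge count e(T(276, 4)) = 28566 attains the density bound exactly.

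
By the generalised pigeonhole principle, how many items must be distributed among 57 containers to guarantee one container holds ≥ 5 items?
n = (5 − 1)·57 + 1 = 229

By the generalised pigeonhole principle, to guarantee some box contains ≥ r objects we need more than (r − 1) · k objects total. Threshold: n = (r − 1) · k + 1. With r = 5 and k = 57: n = 4 · 57 + 1 = 228 + 1 = 229. For n = 228 = 4 · 57, we can put exactly 4 objects in every box, avoiding 5 in any single one — so 229 is tight.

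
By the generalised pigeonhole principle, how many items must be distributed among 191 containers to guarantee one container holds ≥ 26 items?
n = (26 − 1)·191 + 1 = 4776

By the generalised pigeonhole principle, to guarantee some box contains ≥ r objects we need more than (r − 1) · k objects total. Threshold: n = (r − 1) · k + 1. With r = 26 and k = 191: n = 25 · 191 + 1 = 4775 + 1 = 4776. For n = 4775 = 25 · 191, we can put exactly 25 objects in every box, avoiding 26 in any single one — so 4776 is tight.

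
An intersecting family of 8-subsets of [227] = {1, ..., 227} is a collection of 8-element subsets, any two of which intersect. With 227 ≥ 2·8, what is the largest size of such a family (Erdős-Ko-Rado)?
max |F| = C(226, 7) = 5439778687200

The Erdős-Ko-Rado theorem states: for n ≥ 2k, an intersecting family of k-subsets of an n-element set has size at most C(n − 1, k − 1), with equality for 'star' families {A ⊆ [n] : |A| = k, i ∈ A} (fix an element i). For n = 227, k = 8: C(226, 7) = 5439778687200.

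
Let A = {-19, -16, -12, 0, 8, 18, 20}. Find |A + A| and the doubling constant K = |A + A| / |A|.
K = |A + A| / |A| = 27/7

Enumerate A + A = {a + b : a, b ∈ A}. With |A| = 7, there are |A|^2 = 49 ordered sum pairs; collecting distinct values, A + A = {-38, -35, -32, -31, -28, -24, -19, -16, -12, -11, -8, -4, -1, 0, 1, 2, 4, 6, 8, 16, 18, 20, 26, 28, 36, 38, 40}, so |A + A| = 27. Thus K = 27/7. For comparison, the minimum possible |A + A| over all 7-element sets is 2·7 − 1 = 13 (so min K = 13/7), attained only by arithmetic progressions.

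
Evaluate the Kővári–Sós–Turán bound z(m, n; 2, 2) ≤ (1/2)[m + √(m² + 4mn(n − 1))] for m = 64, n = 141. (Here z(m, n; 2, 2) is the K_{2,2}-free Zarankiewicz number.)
z(64, 141; 2, 2) ≤ (1/2)[64 + √(64² + 4·64·141·140)] = (1/2)[64 + √5057536] = 1156.4483

Kővári–Sós–Turán: let r_1, ..., r_64 be the row sums and z = Σ r_i the total number of 1s. Each pair of columns can share at most one row with both entries 1 (else a 2×2 all-ones block appears), so Σ_i C(r_i, 2) ≤ C(141, 2) = 9870. By convexity Σ_i C(r_i, 2) ≥ 64·C(z/64, 2) = z(z − 64)/(2·64), giving z² − 64z − 64·141·140 ≤ 0 and hence z ≤ (1/2)[64 + √(4096 + 4·1263360)] = (1/2)[64 + √5057536] ≈ (1/2)(64 + 2248.8966) = 1156.4483.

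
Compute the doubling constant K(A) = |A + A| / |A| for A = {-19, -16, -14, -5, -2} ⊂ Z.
K = |A + A| / |A| = 14/5

Enumerate A + A = {a + b : a, b ∈ A}. With |A| = 5, there are |A|^2 = 25 ordered sum pairs; collecting distinct values, A + A = {-38, -35, -33, -32, -30, -28, -24, -21, -19, -18, -16, -10, -7, -4}, so |A + A| = 14. Thus K = 14/5. For comparison, the minimum possible |A + A| over all 5-element sets is 2·5 − 1 = 9 (so min K = 9/5), attained only by arithmetic progressions.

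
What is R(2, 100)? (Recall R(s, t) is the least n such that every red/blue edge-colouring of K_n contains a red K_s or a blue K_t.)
R(2, 100) = 100

R(2, k) = k for all k ≥ 2: in a 2-colouring of K_k, either some edge is red (a red K_2) or all edges are blue (a blue K_k). And K_{99} coloured all-blue has no blue K_100, so R(2, 100) > 99. Hence R(2, 100) = 100.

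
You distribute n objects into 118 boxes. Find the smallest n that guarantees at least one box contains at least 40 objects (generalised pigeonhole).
n = (40 − 1)·118 + 1 = 4603

By the generalised pigeonhole principle, to guarantee some box contains ≥ r objects we need more than (r − 1) · k objects total. Threshold: n = (r − 1) · k + 1. With r = 40 and k = 118: n = 39 · 118 + 1 = 4602 + 1 = 4603. For n = 4602 = 39 · 118, we can put exactly 39 objects in every box, avoiding 40 in any single one — so 4603 is tight.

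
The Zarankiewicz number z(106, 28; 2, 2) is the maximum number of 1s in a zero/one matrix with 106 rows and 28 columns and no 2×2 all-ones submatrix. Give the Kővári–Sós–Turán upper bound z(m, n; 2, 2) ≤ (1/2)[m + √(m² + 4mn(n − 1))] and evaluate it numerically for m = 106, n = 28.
z(106, 28; 2, 2) ≤ (1/2)[106 + √(106² + 4·106·28·27)] = (1/2)[106 + √331780] = 341.0017

Kővári–Sós–Turán: let r_1, ..., r_106 be the row sums and z = Σ r_i the total number of 1s. Each pair of columns can share at most one row with both entries 1 (else a 2×2 all-ones block appears), so Σ_i C(r_i, 2) ≤ C(28, 2) = 378. By convexity Σ_i C(r_i, 2) ≥ 106·C(z/106, 2) = z(z − 106)/(2·106), giving z² − 106z − 106·28·27 ≤ 0 and hence z ≤ (1/2)[106 + √(11236 + 4·80136)] = (1/2)[106 + √331780] ≈ (1/2)(106 + 576.0035) = 341.0017.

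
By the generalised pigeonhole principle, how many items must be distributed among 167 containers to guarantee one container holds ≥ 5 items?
n = (5 − 1)·167 + 1 = 669

By the generalised pigeonhole principle, to guarantee some box contains ≥ r objects we need more than (r − 1) · k objects total. Threshold: n = (r − 1) · k + 1. With r = 5 and k = 167: n = 4 · 167 + 1 = 668 + 1 = 669. For n = 668 = 4 · 167, we can put exactly 4 objects in every box, avoiding 5 in any single one — so 669 is tight.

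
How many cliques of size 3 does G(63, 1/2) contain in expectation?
E[# K_3] = C(63, 3) · (1/2)^C(3, 2) = 39711 / 2^3 = 4963.875

For each 3-subset S of vertices (there are C(63, 3) = 39711 such S), let X_S = 1 if S induces a K_3 (all C(3, 2) = 3 edges present). Then P(X_S = 1) = (1/2)^3 = 1/8. By linearity of expectation, E[# K_3] = C(63, 3) · (1/2)^3 = 39711 / 8 = 4963.875.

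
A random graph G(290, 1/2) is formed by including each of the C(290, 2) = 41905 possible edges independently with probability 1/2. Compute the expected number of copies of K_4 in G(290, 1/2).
E[# K_4] = C(290, 4) · (1/2)^C(4, 2) = 288641640 / 2^6 = 36080205/8 = 4510025.625

For each 4-subset S of vertices (there are C(290, 4) = 288641640 such S), let X_S = 1 if S induces a K_4 (all C(4, 2) = 6 edges present). Then P(X_S = 1) = (1/2)^6 = 1/64. By linearity of expectation, E[# K_4] = C(290, 4) · (1/2)^6 = 288641640 / 64 = 36080205/8 = 4510025.625.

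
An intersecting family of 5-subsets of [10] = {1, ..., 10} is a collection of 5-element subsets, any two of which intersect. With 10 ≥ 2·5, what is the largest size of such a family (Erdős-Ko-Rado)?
max |F| = C(9, 4) = 126

Erdős-Ko-Rado (1961): when n ≥ 2k, max |F| = C(n−1, k−1). The bound is attained by the star {A : i ∈ A} for any fixed i ∈ [n]. Here C(10−1, 5−1) = C(9, 4) = 126.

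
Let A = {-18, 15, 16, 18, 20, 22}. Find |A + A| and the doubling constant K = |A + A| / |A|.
K = |A + A| / |A| = 18/6 = 3

Enumerate A + A = {a + b : a, b ∈ A}. With |A| = 6, there are |A|^2 = 36 ordered sum pairs; collecting distinct values, A + A = {-36, -3, -2, 0, 2, 4, 30, 31, 32, 33, 34, 35, 36, 37, 38, 40, 42, 44}, so |A + A| = 18. Thus K = 18/6 = 3. For comparison, the minimum possible |A + A| over all 6-element sets is 2·6 − 1 = 11 (so min K = 11/6), attained only by arithmetic progressions.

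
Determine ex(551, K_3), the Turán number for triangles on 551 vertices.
ex(551, K_3) = ⌊551^2/4⌋ = 75900

Mantel (1907): a triangle-free graph on n vertices has at most ⌊n^2/4⌋ edges, with equality for the complete bipartite graph K_{⌊n/2⌋, ⌈n/2⌉}. For n = 551: ⌊551^2/4⌋ = ⌊303601/4⌋ = 75900. The extremal graph is K_{275, 276}, which has 275·276 = 75900 edges.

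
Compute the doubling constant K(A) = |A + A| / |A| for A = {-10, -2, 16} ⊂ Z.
K = |A + A| / |A| = 6/3 = 2

Enumerate A + A = {a + b : a, b ∈ A}. With |A| = 3, there are |A|^2 = 9 ordered sum pairs; collecting distinct values, A + A = {-20, -12, -4, 6, 14, 32}, so |A + A| = 6. Thus K = 6/3 = 2. For comparison, the minimum possible |A + A| over all 3-element sets is 2·3 − 1 = 5 (so min K = 5/3), attained only by arithmetic progressions.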